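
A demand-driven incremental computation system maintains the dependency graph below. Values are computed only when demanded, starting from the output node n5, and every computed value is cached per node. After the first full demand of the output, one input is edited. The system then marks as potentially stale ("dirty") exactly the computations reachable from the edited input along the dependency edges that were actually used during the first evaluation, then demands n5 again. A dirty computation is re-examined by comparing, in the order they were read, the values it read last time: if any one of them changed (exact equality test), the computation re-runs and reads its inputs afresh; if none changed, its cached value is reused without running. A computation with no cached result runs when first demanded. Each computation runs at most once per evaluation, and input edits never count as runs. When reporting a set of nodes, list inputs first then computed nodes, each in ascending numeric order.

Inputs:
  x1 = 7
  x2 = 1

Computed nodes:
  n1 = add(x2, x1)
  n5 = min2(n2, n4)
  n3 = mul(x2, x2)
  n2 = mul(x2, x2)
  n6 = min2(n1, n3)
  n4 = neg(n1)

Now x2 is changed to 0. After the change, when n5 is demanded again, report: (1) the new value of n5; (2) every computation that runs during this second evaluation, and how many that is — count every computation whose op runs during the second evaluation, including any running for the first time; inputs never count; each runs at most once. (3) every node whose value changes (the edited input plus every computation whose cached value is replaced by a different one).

New value of n5: -7.
Computations that run: n1, n2, n4, n5 — 4 in total.
Values that change: x2, n1, n2, n4, n5.

First evaluation (everything demanded from the output):
  n1 = add(1, 7) = 8
  n2 = mul(1, 1) = 1
  n4 = neg(8) = -8
  n5 = min2(1, -8) = -8

Propagation after the edit:
  n1: runs — x2 1->0; result 7.
  n2: runs — x2 1->0; x2 1->0; result 0.
  n4: runs — n1 8->7; result -7.
  n5: runs — n2 1->0; n4 -8->-7; result -7.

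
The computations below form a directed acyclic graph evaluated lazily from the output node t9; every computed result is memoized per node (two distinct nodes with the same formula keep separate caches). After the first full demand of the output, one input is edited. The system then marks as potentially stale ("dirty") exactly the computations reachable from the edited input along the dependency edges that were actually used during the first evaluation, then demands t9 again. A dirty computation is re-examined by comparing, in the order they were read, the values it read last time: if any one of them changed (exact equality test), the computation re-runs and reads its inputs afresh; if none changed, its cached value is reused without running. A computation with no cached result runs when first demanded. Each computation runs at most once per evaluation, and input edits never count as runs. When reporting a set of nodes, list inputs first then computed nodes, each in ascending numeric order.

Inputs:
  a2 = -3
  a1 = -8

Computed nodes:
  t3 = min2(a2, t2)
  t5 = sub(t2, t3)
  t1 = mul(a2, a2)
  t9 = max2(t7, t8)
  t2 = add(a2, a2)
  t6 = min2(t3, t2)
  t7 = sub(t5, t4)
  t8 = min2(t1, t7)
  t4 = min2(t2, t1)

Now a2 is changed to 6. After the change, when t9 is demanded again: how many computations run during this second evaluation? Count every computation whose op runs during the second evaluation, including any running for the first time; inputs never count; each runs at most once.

8 computations run: t1, t2, t3, t4, t5, t7, t8, t9.

First demand of the output computes:
  t1 = mul(-3, -3) = 9
  t2 = add(-3, -3) = -6
  t3 = min2(-3, -6) = -6
  t4 = min2(-6, 9) = -6
  t5 = sub(-6, -6) = 0
  t7 = sub(0, -6) = 6
  t8 = min2(9, 6) = 6
  t9 = max2(6, 6) = 6

After the edit, cleaning proceeds:
  t1: a read changed (a2 -3->6; a2 -3->6) — executes, giving 36.
  t2: a read changed (a2 -3->6; a2 -3->6) — executes, giving 12.
  t3: a read changed (a2 -3->6; t2 -6->12) — executes, giving 6.
  t4: a read changed (t2 -6->12; t1 9->36) — executes, giving 12.
  t5: a read changed (t2 -6->12; t3 -6->6) — executes, giving 6.
  t7: a read changed (t5 0->6; t4 -6->12) — executes, giving -6.
  t8: a read changed (t1 9->36; t7 6->-6) — executes, giving -6.
  t9: a read changed (t7 6->-6; t8 6->-6) — executes, giving -6.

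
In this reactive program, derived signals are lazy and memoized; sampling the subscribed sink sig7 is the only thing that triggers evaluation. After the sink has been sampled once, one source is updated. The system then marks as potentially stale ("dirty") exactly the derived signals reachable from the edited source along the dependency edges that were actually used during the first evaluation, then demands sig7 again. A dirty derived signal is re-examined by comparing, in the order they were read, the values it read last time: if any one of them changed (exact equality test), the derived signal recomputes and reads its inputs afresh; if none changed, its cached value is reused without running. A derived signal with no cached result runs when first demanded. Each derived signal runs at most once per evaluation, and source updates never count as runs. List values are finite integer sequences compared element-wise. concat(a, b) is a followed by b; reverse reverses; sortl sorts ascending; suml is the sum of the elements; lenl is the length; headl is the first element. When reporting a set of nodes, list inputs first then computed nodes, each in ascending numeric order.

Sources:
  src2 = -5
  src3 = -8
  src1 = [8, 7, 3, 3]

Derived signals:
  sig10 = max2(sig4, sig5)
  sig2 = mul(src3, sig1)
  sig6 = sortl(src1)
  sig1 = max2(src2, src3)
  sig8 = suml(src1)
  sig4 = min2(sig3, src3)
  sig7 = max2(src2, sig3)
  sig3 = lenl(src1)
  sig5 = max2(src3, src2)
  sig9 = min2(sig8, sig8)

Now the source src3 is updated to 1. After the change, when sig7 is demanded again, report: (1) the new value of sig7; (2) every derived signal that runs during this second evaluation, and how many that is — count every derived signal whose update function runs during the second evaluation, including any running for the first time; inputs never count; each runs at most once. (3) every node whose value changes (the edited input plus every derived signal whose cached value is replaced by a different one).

Demanding sig7 again yields 4.
0 derived signals run: none.
The nodes whose values change: src3.
Note the shortcut — src3 feeds only undemanded nodes, so no recomputation happens.

First demand of the output computes:
  sig3 = lenl([8, 7, 3, 3]) = 4
  sig7 = max2(-5, 4) = 4

After the edit, cleaning proceeds:
  src3 only reaches undemanded nodes; the second demand re-runs nothing.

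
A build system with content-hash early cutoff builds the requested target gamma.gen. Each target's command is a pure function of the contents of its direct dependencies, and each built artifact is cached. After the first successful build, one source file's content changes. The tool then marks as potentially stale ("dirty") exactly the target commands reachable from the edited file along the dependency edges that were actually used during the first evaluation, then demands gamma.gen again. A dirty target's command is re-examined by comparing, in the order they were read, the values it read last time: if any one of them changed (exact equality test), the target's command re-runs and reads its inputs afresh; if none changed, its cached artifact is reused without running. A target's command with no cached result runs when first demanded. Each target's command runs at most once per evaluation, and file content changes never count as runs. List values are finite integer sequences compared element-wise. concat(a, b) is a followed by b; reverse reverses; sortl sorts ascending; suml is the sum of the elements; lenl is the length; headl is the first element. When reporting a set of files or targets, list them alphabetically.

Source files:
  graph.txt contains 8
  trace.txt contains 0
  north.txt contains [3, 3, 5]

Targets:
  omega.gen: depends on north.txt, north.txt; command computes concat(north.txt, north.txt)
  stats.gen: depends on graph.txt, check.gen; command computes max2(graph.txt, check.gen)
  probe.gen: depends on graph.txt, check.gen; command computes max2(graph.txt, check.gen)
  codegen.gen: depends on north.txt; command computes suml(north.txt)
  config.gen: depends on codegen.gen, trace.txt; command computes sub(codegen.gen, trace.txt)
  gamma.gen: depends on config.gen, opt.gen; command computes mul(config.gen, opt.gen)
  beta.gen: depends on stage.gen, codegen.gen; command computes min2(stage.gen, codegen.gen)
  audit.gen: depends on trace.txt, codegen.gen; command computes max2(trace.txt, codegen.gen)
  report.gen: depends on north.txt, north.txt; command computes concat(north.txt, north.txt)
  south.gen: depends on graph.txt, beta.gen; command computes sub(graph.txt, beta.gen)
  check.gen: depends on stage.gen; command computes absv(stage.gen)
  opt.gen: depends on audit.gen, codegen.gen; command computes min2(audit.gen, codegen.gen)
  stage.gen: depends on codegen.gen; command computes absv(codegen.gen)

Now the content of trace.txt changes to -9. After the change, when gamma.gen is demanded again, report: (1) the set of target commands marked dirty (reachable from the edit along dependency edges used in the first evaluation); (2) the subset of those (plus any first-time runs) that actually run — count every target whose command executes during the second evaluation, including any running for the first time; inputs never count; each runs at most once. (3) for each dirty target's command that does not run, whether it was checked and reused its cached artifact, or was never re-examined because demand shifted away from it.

First evaluation (everything demanded from the output):
  codegen.gen = suml([3, 3, 5]) = 11
  audit.gen = max2(0, 11) = 11
  config.gen = sub(11, 0) = 11
  opt.gen = min2(11, 11) = 11
  gamma.gen = mul(11, 11) = 121

Propagation after the edit:
  audit.gen: runs — trace.txt 0->-9; result 11 (same value as before).
  config.gen: runs — trace.txt 0->-9; result 20.
  opt.gen: checked — values it read are unchanged (audit.gen unchanged, codegen.gen unchanged); reused cached 11 without running.
  gamma.gen: runs — config.gen 11->20; result 220.

Key observation: the cutoff stops propagation at opt.gen — its inputs' values are unchanged, so it reuses its cache.

Marked dirty: audit.gen, config.gen, gamma.gen, opt.gen.
Target commands that run: audit.gen, config.gen, gamma.gen — 3 in total.
Checked but reused from cache: opt.gen.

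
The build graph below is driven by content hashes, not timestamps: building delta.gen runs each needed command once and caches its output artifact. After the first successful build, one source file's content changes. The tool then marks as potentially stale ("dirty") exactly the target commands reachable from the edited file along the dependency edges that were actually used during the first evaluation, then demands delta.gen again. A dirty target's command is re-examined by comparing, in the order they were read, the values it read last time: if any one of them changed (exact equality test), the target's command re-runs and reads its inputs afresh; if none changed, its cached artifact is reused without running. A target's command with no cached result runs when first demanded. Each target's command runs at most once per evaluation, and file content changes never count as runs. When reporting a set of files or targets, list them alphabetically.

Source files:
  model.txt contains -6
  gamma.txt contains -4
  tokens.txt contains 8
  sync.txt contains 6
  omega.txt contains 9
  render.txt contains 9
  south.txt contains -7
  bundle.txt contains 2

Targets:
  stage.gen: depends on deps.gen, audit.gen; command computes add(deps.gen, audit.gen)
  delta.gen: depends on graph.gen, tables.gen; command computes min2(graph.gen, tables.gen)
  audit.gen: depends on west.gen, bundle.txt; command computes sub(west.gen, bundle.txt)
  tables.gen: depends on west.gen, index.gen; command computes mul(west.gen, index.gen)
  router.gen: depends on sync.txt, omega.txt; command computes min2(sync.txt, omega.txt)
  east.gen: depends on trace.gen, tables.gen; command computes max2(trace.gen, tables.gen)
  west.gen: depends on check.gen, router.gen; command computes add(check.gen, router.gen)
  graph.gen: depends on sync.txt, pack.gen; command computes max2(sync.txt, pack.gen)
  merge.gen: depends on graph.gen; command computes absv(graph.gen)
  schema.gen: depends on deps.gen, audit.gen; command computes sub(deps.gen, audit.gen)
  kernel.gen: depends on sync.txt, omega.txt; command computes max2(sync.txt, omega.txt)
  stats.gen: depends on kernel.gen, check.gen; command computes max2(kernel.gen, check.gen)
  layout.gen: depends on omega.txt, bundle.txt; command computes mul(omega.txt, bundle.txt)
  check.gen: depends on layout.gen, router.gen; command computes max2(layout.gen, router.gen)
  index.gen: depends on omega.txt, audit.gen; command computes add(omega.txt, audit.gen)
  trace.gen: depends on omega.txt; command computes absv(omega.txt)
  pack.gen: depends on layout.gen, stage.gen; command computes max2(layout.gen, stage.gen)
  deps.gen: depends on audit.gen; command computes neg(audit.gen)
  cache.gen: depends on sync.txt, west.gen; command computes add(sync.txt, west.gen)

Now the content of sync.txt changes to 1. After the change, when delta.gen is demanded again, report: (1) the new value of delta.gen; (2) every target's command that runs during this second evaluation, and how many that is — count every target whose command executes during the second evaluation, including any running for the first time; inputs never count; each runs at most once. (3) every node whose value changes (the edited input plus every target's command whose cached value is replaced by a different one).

delta.gen now evaluates to 18.
Run set: audit.gen, check.gen, delta.gen, deps.gen, graph.gen, index.gen, router.gen, stage.gen, tables.gen, west.gen (10 run).
Changed values: audit.gen, deps.gen, index.gen, router.gen, sync.txt, tables.gen, west.gen.
The important point: at pack.gen every value read last time is unchanged, so the dirty flag clears without a run.

Initial pass — values computed on the first demand:
  layout.gen = mul(9, 2) = 18
  router.gen = min2(6, 9) = 6
  check.gen = max2(18, 6) = 18
  west.gen = add(18, 6) = 24
  audit.gen = sub(24, 2) = 22
  deps.gen = neg(22) = -22
  index.gen = add(9, 22) = 31
  stage.gen = add(-22, 22) = 0
  pack.gen = max2(18, 0) = 18
  graph.gen = max2(6, 18) = 18
  tables.gen = mul(24, 31) = 744
  delta.gen = min2(18, 744) = 18

Second demand — change propagation:
  router.gen: re-runs because sync.txt 6->1; new result 1.
  check.gen: re-runs because router.gen 6->1; new result 18 (unchanged).
  west.gen: re-runs because router.gen 6->1; new result 19.
  audit.gen: re-runs because west.gen 24->19; new result 17.
  deps.gen: re-runs because audit.gen 22->17; new result -17.
  index.gen: re-runs because audit.gen 22->17; new result 26.
  stage.gen: re-runs because deps.gen -22->-17; audit.gen 22->17; new result 0 (unchanged).
  pack.gen: re-examined; everything it read last time is the same (layout.gen unchanged, stage.gen unchanged) — cache 18 kept, no run.
  graph.gen: re-runs because sync.txt 6->1; new result 18 (unchanged).
  tables.gen: re-runs because west.gen 24->19; index.gen 31->26; new result 494.
  delta.gen: re-runs because tables.gen 744->494; new result 18 (unchanged).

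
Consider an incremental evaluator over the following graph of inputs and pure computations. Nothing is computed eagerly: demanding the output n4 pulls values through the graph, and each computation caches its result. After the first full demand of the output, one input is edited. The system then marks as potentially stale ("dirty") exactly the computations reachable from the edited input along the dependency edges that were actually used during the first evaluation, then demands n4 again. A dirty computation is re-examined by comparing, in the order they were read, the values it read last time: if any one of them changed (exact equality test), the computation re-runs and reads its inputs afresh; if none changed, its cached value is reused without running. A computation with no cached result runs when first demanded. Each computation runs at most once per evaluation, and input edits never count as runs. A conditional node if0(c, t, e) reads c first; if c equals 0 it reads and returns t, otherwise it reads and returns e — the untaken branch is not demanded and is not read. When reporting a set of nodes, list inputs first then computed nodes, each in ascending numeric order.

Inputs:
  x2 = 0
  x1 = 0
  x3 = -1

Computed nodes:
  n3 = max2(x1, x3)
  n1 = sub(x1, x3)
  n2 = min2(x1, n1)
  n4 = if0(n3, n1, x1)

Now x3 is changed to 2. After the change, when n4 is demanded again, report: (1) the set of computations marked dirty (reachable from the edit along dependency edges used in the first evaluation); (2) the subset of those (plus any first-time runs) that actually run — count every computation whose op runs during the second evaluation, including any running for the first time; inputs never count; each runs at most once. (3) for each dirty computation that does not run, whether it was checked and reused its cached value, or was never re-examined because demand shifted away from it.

Dirty set: n1, n3, n4.
Run set: n3, n4 (2 run).
Left stale — demand moved off them: n1.
The important point: the flipped condition redirects demand; n1 is left stale, never re-checked.

Initial pass — values computed on the first demand:
  n1 = sub(0, -1) = 1
  n3 = max2(0, -1) = 0
  n4 = if0(n3=0 -> then branch n1) = 1

Second demand — change propagation:
  n1: dirty yet unreached — the second evaluation never asks for it.
  n3: re-runs because x3 -1->2; new result 2.
  n4: re-runs because n3 0->2; new result 0.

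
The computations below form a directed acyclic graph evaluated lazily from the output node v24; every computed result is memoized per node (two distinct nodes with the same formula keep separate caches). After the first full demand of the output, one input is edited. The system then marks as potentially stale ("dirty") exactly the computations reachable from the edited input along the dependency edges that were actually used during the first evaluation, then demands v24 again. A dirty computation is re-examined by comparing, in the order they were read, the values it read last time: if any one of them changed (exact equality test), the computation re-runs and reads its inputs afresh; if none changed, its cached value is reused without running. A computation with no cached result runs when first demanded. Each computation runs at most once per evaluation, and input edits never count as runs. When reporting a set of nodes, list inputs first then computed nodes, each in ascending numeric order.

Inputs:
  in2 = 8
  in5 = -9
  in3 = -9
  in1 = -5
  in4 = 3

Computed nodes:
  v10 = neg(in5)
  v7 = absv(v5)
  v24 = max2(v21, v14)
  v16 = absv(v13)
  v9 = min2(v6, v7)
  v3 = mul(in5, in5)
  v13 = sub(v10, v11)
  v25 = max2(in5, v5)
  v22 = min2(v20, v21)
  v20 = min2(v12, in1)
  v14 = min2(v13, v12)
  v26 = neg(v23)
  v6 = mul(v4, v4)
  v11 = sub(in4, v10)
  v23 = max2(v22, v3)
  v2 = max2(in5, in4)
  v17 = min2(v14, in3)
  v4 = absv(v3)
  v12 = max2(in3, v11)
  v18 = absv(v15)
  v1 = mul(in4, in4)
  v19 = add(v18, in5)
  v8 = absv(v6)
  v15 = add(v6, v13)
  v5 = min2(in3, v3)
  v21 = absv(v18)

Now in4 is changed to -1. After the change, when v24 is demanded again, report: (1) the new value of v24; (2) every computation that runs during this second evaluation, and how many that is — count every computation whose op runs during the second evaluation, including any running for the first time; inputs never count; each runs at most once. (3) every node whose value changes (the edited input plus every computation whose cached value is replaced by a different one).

Demanding v24 again yields 6580.
8 computations run: v11, v12, v13, v14, v15, v18, v21, v24.
The nodes whose values change: in4, v11, v12, v13, v14, v15, v18, v21, v24.

First demand of the output computes:
  v3 = mul(-9, -9) = 81
  v4 = absv(81) = 81
  v6 = mul(81, 81) = 6561
  v10 = neg(-9) = 9
  v11 = sub(3, 9) = -6
  v12 = max2(-9, -6) = -6
  v13 = sub(9, -6) = 15
  v14 = min2(15, -6) = -6
  v15 = add(6561, 15) = 6576
  v18 = absv(6576) = 6576
  v21 = absv(6576) = 6576
  v24 = max2(6576, -6) = 6576

After the edit, cleaning proceeds:
  v11: a read changed (in4 3->-1) — executes, giving -10.
  v12: a read changed (v11 -6->-10) — executes, giving -9.
  v13: a read changed (v11 -6->-10) — executes, giving 19.
  v14: a read changed (v13 15->19; v12 -6->-9) — executes, giving -9.
  v15: a read changed (v13 15->19) — executes, giving 6580.
  v18: a read changed (v15 6576->6580) — executes, giving 6580.
  v21: a read changed (v18 6576->6580) — executes, giving 6580.
  v24: a read changed (v21 6576->6580; v14 -6->-9) — executes, giving 6580.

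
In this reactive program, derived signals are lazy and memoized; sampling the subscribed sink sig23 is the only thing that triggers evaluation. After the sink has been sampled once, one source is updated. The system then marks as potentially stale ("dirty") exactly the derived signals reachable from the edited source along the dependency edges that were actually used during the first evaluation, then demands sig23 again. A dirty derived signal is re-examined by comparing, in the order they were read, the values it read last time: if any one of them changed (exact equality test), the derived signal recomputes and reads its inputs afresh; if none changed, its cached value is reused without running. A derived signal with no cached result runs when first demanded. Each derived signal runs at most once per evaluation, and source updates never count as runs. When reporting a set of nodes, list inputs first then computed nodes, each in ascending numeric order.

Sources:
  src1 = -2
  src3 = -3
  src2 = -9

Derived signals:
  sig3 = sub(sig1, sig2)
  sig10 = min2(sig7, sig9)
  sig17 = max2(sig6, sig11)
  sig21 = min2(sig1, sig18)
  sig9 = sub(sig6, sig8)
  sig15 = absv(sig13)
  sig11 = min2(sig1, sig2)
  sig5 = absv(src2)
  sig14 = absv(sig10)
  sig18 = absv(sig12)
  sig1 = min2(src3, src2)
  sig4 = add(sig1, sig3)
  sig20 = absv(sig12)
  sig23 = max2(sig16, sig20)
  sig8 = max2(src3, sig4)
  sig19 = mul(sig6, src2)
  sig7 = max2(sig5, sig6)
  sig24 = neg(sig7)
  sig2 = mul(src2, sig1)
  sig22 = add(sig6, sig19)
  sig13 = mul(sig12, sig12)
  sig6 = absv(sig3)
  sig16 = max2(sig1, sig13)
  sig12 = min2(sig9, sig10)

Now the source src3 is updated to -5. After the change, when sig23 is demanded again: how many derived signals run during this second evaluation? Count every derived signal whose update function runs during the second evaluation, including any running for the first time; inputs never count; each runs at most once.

5 derived signals run: sig1, sig8, sig9, sig10, sig12.
Note where the cutoff bites: sig2 is checked, finds nothing changed, and keeps its cache.

First demand of the output computes:
  sig1 = min2(-3, -9) = -9
  sig2 = mul(-9, -9) = 81
  sig3 = sub(-9, 81) = -90
  sig4 = add(-9, -90) = -99
  sig5 = absv(-9) = 9
  sig6 = absv(-90) = 90
  sig7 = max2(9, 90) = 90
  sig8 = max2(-3, -99) = -3
  sig9 = sub(90, -3) = 93
  sig10 = min2(90, 93) = 90
  sig12 = min2(93, 90) = 90
  sig13 = mul(90, 90) = 8100
  sig16 = max2(-9, 8100) = 8100
  sig20 = absv(90) = 90
  sig23 = max2(8100, 90) = 8100

After the edit, cleaning proceeds:
  sig1: a read changed (src3 -3->-5) — executes, giving -9 — identical to its old value.
  sig2: dirty, but its reads are unchanged (src2 unchanged, sig1 unchanged); cached 81 stands.
  sig3: dirty, but its reads are unchanged (sig1 unchanged, sig2 unchanged); cached -90 stands.
  sig4: dirty, but its reads are unchanged (sig1 unchanged, sig3 unchanged); cached -99 stands.
  sig6: dirty, but its reads are unchanged (sig3 unchanged); cached 90 stands.
  sig7: dirty, but its reads are unchanged (sig5 unchanged, sig6 unchanged); cached 90 stands.
  sig8: a read changed (src3 -3->-5) — executes, giving -5.
  sig9: a read changed (sig8 -3->-5) — executes, giving 95.
  sig10: a read changed (sig9 93->95) — executes, giving 90 — identical to its old value.
  sig12: a read changed (sig9 93->95) — executes, giving 90 — identical to its old value.
  sig13: dirty, but its reads are unchanged (sig12 unchanged, sig12 unchanged); cached 8100 stands.
  sig16: dirty, but its reads are unchanged (sig1 unchanged, sig13 unchanged); cached 8100 stands.
  sig20: dirty, but its reads are unchanged (sig12 unchanged); cached 90 stands.
  sig23: dirty, but its reads are unchanged (sig16 unchanged, sig20 unchanged); cached 8100 stands.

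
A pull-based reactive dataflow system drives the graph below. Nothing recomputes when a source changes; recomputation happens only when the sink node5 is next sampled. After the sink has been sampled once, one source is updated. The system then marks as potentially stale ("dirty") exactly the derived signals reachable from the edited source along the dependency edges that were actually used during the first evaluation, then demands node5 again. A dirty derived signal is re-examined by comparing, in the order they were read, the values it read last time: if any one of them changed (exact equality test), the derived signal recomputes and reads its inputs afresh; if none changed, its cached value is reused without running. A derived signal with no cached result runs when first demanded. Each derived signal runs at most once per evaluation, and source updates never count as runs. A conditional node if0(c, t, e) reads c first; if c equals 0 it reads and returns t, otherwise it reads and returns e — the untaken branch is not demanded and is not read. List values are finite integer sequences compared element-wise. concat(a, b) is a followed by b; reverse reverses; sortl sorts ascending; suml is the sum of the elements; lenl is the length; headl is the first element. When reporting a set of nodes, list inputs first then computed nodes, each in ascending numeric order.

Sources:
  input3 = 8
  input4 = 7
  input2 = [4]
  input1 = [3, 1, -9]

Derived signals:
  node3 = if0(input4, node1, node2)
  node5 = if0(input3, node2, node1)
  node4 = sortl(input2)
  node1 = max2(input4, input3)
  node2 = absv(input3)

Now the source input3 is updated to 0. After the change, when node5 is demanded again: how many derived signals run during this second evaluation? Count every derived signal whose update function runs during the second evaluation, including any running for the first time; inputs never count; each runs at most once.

Derived signals that run: node2, node5 — 2 in total.
Key observation: a condition flipped, so demand moved to the other branch — node1 is never re-examined.

First evaluation (everything demanded from the output):
  node1 = max2(7, 8) = 8
  node5 = if0(input3=8 -> else branch node1) = 8

Propagation after the edit:
  node1: marked dirty but never re-examined — demand shifted away from it.
  node2: demanded for the first time — runs, produces 0.
  node5: runs — input3 8->0; result 0.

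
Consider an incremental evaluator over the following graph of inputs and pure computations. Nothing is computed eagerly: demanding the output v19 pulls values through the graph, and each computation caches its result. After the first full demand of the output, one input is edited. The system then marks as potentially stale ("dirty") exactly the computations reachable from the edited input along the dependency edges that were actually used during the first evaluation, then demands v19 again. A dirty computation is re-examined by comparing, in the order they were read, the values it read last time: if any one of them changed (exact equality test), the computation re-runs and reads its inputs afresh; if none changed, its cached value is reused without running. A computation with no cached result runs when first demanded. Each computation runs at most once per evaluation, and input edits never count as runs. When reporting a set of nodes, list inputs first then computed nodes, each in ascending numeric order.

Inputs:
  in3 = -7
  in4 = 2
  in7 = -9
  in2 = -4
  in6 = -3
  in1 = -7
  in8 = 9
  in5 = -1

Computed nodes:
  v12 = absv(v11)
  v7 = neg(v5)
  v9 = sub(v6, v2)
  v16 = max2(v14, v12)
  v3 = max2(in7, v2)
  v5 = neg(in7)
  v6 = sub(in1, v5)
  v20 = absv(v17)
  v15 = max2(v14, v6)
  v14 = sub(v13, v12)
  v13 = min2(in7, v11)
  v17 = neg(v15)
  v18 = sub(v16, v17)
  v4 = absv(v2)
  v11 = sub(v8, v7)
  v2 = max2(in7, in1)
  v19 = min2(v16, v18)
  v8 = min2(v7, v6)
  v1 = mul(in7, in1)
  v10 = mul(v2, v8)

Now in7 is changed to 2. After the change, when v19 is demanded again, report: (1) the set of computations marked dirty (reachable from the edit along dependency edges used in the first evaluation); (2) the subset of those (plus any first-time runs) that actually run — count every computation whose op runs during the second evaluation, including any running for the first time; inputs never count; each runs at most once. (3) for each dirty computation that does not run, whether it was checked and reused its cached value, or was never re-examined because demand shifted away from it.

Initial pass — values computed on the first demand:
  v5 = neg(-9) = 9
  v6 = sub(-7, 9) = -16
  v7 = neg(9) = -9
  v8 = min2(-9, -16) = -16
  v11 = sub(-16, -9) = -7
  v12 = absv(-7) = 7
  v13 = min2(-9, -7) = -9
  v14 = sub(-9, 7) = -16
  v15 = max2(-16, -16) = -16
  v16 = max2(-16, 7) = 7
  v17 = neg(-16) = 16
  v18 = sub(7, 16) = -9
  v19 = min2(7, -9) = -9

Second demand — change propagation:
  v5: re-runs because in7 -9->2; new result -2.
  v6: re-runs because v5 9->-2; new result -5.
  v7: re-runs because v5 9->-2; new result 2.
  v8: re-runs because v7 -9->2; v6 -16->-5; new result -5.
  v11: re-runs because v8 -16->-5; v7 -9->2; new result -7 (unchanged).
  v12: re-examined; everything it read last time is the same (v11 unchanged) — cache 7 kept, no run.
  v13: re-runs because in7 -9->2; new result -7.
  v14: re-runs because v13 -9->-7; new result -14.
  v15: re-runs because v14 -16->-14; v6 -16->-5; new result -5.
  v16: re-runs because v14 -16->-14; new result 7 (unchanged).
  v17: re-runs because v15 -16->-5; new result 5.
  v18: re-runs because v17 16->5; new result 2.
  v19: re-runs because v18 -9->2; new result 2.

The important point: at v12 every value read last time is unchanged, so the dirty flag clears without a run.

Dirty set: v5, v6, v7, v8, v11, v12, v13, v14, v15, v16, v17, v18, v19.
Run set: v5, v6, v7, v8, v11, v13, v14, v15, v16, v17, v18, v19 (12 run).
Re-examined without running (cache reused): v12.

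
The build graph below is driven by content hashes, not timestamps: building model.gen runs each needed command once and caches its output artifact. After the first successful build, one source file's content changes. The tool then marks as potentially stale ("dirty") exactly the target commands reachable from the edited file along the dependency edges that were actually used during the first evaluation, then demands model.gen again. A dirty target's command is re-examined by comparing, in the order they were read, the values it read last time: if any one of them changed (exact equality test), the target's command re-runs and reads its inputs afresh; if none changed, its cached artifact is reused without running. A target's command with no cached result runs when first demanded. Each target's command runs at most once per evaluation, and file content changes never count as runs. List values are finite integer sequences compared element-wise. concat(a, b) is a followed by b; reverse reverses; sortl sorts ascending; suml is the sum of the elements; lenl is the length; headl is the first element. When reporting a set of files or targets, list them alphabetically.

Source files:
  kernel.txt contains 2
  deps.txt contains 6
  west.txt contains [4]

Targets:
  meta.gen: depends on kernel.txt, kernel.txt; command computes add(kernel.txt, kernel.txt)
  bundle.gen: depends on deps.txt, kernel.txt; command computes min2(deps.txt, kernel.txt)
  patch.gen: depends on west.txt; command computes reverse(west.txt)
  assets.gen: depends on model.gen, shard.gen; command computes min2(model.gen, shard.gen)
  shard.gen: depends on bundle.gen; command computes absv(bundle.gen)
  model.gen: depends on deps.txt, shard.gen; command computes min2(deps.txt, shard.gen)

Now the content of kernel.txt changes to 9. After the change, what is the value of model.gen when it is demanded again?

Initial pass — values computed on the first demand:
  bundle.gen = min2(6, 2) = 2
  shard.gen = absv(2) = 2
  model.gen = min2(6, 2) = 2

Second demand — change propagation:
  bundle.gen: re-runs because kernel.txt 2->9; new result 6.
  shard.gen: re-runs because bundle.gen 2->6; new result 6.
  model.gen: re-runs because shard.gen 2->6; new result 6.

model.gen now evaluates to 6.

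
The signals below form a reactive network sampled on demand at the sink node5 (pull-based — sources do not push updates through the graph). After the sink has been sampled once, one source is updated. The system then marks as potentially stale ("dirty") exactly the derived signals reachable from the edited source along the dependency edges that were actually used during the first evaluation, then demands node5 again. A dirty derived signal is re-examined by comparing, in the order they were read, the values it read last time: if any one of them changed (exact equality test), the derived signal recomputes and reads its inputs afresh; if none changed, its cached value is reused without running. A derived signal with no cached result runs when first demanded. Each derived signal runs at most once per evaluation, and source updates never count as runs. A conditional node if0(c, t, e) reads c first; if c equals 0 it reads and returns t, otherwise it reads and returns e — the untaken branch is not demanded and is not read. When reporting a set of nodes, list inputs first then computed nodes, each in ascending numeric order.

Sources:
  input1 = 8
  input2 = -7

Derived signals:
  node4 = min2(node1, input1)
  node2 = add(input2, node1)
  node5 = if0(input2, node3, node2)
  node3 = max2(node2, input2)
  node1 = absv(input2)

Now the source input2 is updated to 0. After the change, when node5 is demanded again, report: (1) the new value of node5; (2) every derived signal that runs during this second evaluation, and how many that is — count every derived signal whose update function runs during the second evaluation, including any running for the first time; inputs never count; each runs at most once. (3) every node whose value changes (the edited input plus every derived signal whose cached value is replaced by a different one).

node5 now evaluates to 0.
Run set: node1, node2, node3, node5 (4 run).
Changed values: input2, node1.
The important point: the flipped condition pulls in fresh nodes; node3 runs for the first time.

Initial pass — values computed on the first demand:
  node1 = absv(-7) = 7
  node2 = add(-7, 7) = 0
  node5 = if0(input2=-7 -> else branch node2) = 0

Second demand — change propagation:
  node1: re-runs because input2 -7->0; new result 0.
  node2: re-runs because input2 -7->0; node1 7->0; new result 0 (unchanged).
  node3: newly demanded (no cache) — executes and yields 0.
  node5: re-runs because input2 -7->0; new result 0 (unchanged).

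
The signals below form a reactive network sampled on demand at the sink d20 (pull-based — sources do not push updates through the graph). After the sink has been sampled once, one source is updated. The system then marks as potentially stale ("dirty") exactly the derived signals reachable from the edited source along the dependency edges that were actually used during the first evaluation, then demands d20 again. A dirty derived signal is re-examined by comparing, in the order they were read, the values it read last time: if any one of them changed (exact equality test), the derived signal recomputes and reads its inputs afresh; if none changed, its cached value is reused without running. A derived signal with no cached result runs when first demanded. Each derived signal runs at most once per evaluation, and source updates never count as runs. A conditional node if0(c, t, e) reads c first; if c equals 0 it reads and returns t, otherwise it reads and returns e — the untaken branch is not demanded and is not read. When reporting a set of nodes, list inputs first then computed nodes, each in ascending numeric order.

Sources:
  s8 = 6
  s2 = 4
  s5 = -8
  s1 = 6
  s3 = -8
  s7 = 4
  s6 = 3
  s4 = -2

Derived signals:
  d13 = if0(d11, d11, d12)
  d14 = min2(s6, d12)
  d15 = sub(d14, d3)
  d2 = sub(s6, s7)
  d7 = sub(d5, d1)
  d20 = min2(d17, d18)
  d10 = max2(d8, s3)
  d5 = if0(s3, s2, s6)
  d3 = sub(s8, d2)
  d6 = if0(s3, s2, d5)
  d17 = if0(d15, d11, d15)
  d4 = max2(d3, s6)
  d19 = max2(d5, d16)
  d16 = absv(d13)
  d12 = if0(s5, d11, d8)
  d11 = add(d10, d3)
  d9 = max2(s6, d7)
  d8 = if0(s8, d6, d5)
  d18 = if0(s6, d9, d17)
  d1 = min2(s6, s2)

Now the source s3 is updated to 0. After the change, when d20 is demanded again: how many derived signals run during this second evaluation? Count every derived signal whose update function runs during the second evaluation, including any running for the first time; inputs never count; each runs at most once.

Initial pass — values computed on the first demand:
  d2 = sub(3, 4) = -1
  d3 = sub(6, -1) = 7
  d5 = if0(s3=-8 -> else branch s6) = 3
  d8 = if0(s8=6 -> else branch d5) = 3
  d12 = if0(s5=-8 -> else branch d8) = 3
  d14 = min2(3, 3) = 3
  d15 = sub(3, 7) = -4
  d17 = if0(d15=-4 -> else branch d15) = -4
  d18 = if0(s6=3 -> else branch d17) = -4
  d20 = min2(-4, -4) = -4

Second demand — change propagation:
  d5: re-runs because s3 -8->0; new result 4.
  d8: re-runs because d5 3->4; new result 4.
  d12: re-runs because d8 3->4; new result 4.
  d14: re-runs because d12 3->4; new result 3 (unchanged).
  d15: re-examined; everything it read last time is the same (d14 unchanged, d3 unchanged) — cache -4 kept, no run.
  d17: re-examined; everything it read last time is the same (d15 unchanged, d15 unchanged) — cache -4 kept, no run.
  d18: re-examined; everything it read last time is the same (s6 unchanged, d17 unchanged) — cache -4 kept, no run.
  d20: re-examined; everything it read last time is the same (d17 unchanged, d18 unchanged) — cache -4 kept, no run.

The important point: d14 recomputes to an identical value, and the output ends up unchanged.

Run set: d5, d8, d12, d14 (4 run).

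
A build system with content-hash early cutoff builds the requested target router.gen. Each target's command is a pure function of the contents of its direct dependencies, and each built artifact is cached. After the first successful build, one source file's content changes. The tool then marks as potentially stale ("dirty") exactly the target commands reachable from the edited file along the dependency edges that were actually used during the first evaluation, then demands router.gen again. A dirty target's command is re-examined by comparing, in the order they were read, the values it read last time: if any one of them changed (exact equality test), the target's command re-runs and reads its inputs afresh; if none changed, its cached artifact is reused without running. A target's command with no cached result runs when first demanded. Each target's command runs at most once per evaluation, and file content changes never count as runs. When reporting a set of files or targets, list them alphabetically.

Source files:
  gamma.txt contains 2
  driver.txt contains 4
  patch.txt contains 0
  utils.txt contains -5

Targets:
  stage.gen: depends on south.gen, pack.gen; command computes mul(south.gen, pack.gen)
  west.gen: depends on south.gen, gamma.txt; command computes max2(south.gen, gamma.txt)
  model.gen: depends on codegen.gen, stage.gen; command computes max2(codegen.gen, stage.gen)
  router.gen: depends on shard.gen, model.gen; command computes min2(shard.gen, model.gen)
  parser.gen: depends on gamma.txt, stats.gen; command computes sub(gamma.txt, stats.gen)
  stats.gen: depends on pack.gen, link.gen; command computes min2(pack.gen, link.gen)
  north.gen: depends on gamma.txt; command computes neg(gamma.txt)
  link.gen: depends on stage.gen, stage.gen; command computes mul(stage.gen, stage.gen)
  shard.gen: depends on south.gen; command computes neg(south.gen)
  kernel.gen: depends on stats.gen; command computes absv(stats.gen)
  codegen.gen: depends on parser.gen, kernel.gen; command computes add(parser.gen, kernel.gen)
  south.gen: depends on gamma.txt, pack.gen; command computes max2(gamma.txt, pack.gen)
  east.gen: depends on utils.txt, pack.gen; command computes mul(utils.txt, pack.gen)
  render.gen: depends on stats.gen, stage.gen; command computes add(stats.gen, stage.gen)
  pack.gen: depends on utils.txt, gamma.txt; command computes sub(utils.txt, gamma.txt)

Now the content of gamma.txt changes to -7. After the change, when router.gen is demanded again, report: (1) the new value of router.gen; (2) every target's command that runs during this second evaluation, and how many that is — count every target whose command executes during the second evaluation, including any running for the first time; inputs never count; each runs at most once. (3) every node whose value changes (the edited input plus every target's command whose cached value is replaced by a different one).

New value of router.gen: -2.
Target commands that run: codegen.gen, kernel.gen, link.gen, model.gen, pack.gen, parser.gen, router.gen, south.gen, stage.gen, stats.gen — 10 in total.
Values that change: codegen.gen, gamma.txt, kernel.gen, link.gen, model.gen, pack.gen, parser.gen, stage.gen, stats.gen.
Key observation: the cutoff stops propagation at shard.gen — its inputs' values are unchanged, so it reuses its cache.

First evaluation (everything demanded from the output):
  pack.gen = sub(-5, 2) = -7
  south.gen = max2(2, -7) = 2
  shard.gen = neg(2) = -2
  stage.gen = mul(2, -7) = -14
  link.gen = mul(-14, -14) = 196
  stats.gen = min2(-7, 196) = -7
  kernel.gen = absv(-7) = 7
  parser.gen = sub(2, -7) = 9
  codegen.gen = add(9, 7) = 16
  model.gen = max2(16, -14) = 16
  router.gen = min2(-2, 16) = -2

Propagation after the edit:
  pack.gen: runs — gamma.txt 2->-7; result 2.
  south.gen: runs — gamma.txt 2->-7; pack.gen -7->2; result 2 (same value as before).
  shard.gen: checked — values it read are unchanged (south.gen unchanged); reused cached -2 without running.
  stage.gen: runs — pack.gen -7->2; result 4.
  link.gen: runs — stage.gen -14->4; stage.gen -14->4; result 16.
  stats.gen: runs — pack.gen -7->2; link.gen 196->16; result 2.
  kernel.gen: runs — stats.gen -7->2; result 2.
  parser.gen: runs — gamma.txt 2->-7; stats.gen -7->2; result -9.
  codegen.gen: runs — parser.gen 9->-9; kernel.gen 7->2; result -7.
  model.gen: runs — codegen.gen 16->-7; stage.gen -14->4; result 4.
  router.gen: runs — model.gen 16->4; result -2 (same value as before).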